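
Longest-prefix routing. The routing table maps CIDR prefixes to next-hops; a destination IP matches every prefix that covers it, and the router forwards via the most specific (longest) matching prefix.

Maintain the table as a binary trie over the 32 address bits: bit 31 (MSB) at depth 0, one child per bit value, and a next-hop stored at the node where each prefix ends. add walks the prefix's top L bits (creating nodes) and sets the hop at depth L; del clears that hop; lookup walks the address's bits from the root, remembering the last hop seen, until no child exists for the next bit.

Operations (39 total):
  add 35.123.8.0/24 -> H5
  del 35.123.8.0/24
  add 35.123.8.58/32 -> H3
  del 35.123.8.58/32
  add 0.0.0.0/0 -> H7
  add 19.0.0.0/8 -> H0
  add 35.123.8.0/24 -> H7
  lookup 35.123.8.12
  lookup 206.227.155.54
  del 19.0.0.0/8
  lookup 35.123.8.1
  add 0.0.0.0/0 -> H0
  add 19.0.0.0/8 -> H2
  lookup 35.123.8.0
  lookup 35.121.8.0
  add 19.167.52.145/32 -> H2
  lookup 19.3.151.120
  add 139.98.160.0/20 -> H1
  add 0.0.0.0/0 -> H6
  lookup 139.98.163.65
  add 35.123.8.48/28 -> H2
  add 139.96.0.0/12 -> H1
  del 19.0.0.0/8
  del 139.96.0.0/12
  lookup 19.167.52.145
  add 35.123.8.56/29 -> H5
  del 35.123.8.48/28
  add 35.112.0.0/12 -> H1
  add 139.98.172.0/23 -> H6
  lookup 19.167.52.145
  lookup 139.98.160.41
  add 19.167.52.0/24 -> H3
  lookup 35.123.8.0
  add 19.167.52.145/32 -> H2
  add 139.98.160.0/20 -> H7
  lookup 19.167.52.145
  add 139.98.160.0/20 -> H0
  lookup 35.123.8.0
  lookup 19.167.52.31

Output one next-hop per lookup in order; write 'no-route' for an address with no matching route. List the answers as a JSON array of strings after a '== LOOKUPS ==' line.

Apply in order:
  add 35.123.8.0/24 -> H5 at depth 24
  - 35.123.8.0/24 clear@24
  add 35.123.8.58/32 -> H3 at depth 32
  - 35.123.8.58/32 clear@32
  add 0.0.0.0/0 -> H7 at depth 0
  add 19.0.0.0/8 -> H0 at depth 8
  add 35.123.8.0/24 -> H7 at depth 24
  lookup 35.123.8.12: bits 00100011011110110000100000 walk d0:H7→d1:-→d2:-→d3:-→d4:-→d5:-→d6:-→d7:-→d8:-→d9:-→d10:-→d11:-→d12:-→d13:-→d14:-→d15:-→d16:-→d17:-→d18:-→d19:-→d20:-→d21:-→d22:-→d23:-→d24:H7→d25:-→d26:- -> H7
  lookup 206.227.155.54: bits ε walk d0:H7 -> H7
  - 19.0.0.0/8 clear@8
  lookup 35.123.8.1: bits 00100011011110110000100000 walk d0:H7→d1:-→d2:-→d3:-→d4:-→d5:-→d6:-→d7:-→d8:-→d9:-→d10:-→d11:-→d12:-→d13:-→d14:-→d15:-→d16:-→d17:-→d18:-→d19:-→d20:-→d21:-→d22:-→d23:-→d24:H7→d25:-→d26:- -> H7
  add 0.0.0.0/0 -> H0 at depth 0
  add 19.0.0.0/8 -> H2 at depth 8
  lookup 35.123.8.0: bits 00100011011110110000100000 walk d0:H0→d1:-→d2:-→d3:-→d4:-→d5:-→d6:-→d7:-→d8:-→d9:-→d10:-→d11:-→d12:-→d13:-→d14:-→d15:-→d16:-→d17:-→d18:-→d19:-→d20:-→d21:-→d22:-→d23:-→d24:H7→d25:-→d26:- -> H7
  lookup 35.121.8.0: bits 00100011011110 walk d0:H0→d1:-→d2:-→d3:-→d4:-→d5:-→d6:-→d7:-→d8:-→d9:-→d10:-→d11:-→d12:-→d13:-→d14:- -> H0
  add 19.167.52.145/32 -> H2 at depth 32
  lookup 19.3.151.120: bits 00010011 walk d0:H0→d1:-→d2:-→d3:-→d4:-→d5:-→d6:-→d7:-→d8:H2 -> H2
  add 139.98.160.0/20 -> H1 at depth 20
  add 0.0.0.0/0 -> H6 at depth 0
  lookup 139.98.163.65: bits 10001011011000101010 walk d0:H6→d1:-→d2:-→d3:-→d4:-→d5:-→d6:-→d7:-→d8:-→d9:-→d10:-→d11:-→d12:-→d13:-→d14:-→d15:-→d16:-→d17:-→d18:-→d19:-→d20:H1 -> H1
  add 35.123.8.48/28 -> H2 at depth 28
  add 139.96.0.0/12 -> H1 at depth 12
  - 19.0.0.0/8 clear@8
  - 139.96.0.0/12 clear@12
  lookup 19.167.52.145: bits 00010011101001110011010010010001 walk d0:H6→d1:-→d2:-→d3:-→d4:-→d5:-→d6:-→d7:-→d8:-→d9:-→d10:-→d11:-→d12:-→d13:-→d14:-→d15:-→d16:-→d17:-→d18:-→d19:-→d20:-→d21:-→d22:-→d23:-→d24:-→d25:-→d26:-→d27:-→d28:-→d29:-→d30:-→d31:-→d32:H2 -> H2
  add 35.123.8.56/29 -> H5 at depth 29
  - 35.123.8.48/28 clear@28
  add 35.112.0.0/12 -> H1 at depth 12
  add 139.98.172.0/23 -> H6 at depth 23
  lookup 19.167.52.145: bits 00010011101001110011010010010001 walk d0:H6→d1:-→d2:-→d3:-→d4:-→d5:-→d6:-→d7:-→d8:-→d9:-→d10:-→d11:-→d12:-→d13:-→d14:-→d15:-→d16:-→d17:-→d18:-→d19:-→d20:-→d21:-→d22:-→d23:-→d24:-→d25:-→d26:-→d27:-→d28:-→d29:-→d30:-→d31:-→d32:H2 -> H2
  lookup 139.98.160.41: bits 10001011011000101010 walk d0:H6→d1:-→d2:-→d3:-→d4:-→d5:-→d6:-→d7:-→d8:-→d9:-→d10:-→d11:-→d12:-→d13:-→d14:-→d15:-→d16:-→d17:-→d18:-→d19:-→d20:H1 -> H1
  add 19.167.52.0/24 -> H3 at depth 24
  lookup 35.123.8.0: bits 00100011011110110000100000 walk d0:H6→d1:-→d2:-→d3:-→d4:-→d5:-→d6:-→d7:-→d8:-→d9:-→d10:-→d11:-→d12:H1→d13:-→d14:-→d15:-→d16:-→d17:-→d18:-→d19:-→d20:-→d21:-→d22:-→d23:-→d24:H7→d25:-→d26:- -> H7
  add 19.167.52.145/32 -> H2 at depth 32
  add 139.98.160.0/20 -> H7 at depth 20
  lookup 19.167.52.145: bits 00010011101001110011010010010001 walk d0:H6→d1:-→d2:-→d3:-→d4:-→d5:-→d6:-→d7:-→d8:-→d9:-→d10:-→d11:-→d12:-→d13:-→d14:-→d15:-→d16:-→d17:-→d18:-→d19:-→d20:-→d21:-→d22:-→d23:-→d24:H3→d25:-→d26:-→d27:-→d28:-→d29:-→d30:-→d31:-→d32:H2 -> H2
  add 139.98.160.0/20 -> H0 at depth 20
  lookup 35.123.8.0: bits 00100011011110110000100000 walk d0:H6→d1:-→d2:-→d3:-→d4:-→d5:-→d6:-→d7:-→d8:-→d9:-→d10:-→d11:-→d12:H1→d13:-→d14:-→d15:-→d16:-→d17:-→d18:-→d19:-→d20:-→d21:-→d22:-→d23:-→d24:H7→d25:-→d26:- -> H7
  lookup 19.167.52.31: bits 000100111010011100110100 walk d0:H6→d1:-→d2:-→d3:-→d4:-→d5:-→d6:-→d7:-→d8:-→d9:-→d10:-→d11:-→d12:-→d13:-→d14:-→d15:-→d16:-→d17:-→d18:-→d19:-→d20:-→d21:-→d22:-→d23:-→d24:H3 -> H3

== LOOKUPS ==
["H7","H7","H7","H7","H0","H2","H1","H2","H2","H1","H7","H2","H7","H3"]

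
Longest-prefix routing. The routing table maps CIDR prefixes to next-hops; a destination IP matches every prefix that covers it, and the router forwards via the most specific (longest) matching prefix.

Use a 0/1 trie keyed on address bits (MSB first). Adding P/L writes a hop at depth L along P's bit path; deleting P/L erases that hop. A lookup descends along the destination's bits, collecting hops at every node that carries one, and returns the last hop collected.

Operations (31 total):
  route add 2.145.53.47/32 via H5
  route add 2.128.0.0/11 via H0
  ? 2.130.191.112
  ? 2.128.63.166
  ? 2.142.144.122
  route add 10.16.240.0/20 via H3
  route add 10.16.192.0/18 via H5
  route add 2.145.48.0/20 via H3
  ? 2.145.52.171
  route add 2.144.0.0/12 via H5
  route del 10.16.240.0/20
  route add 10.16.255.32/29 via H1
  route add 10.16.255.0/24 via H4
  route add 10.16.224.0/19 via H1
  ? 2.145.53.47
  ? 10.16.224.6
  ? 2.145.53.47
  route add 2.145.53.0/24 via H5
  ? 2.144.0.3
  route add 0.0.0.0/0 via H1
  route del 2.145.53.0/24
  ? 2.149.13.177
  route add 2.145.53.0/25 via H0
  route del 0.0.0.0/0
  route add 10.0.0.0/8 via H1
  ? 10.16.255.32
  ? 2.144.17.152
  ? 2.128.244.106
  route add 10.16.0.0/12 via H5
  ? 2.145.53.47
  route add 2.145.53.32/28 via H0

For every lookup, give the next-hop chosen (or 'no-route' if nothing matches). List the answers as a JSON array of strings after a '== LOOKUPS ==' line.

Apply in order:
  + 2.145.53.47/32 (H5) depth=32
  + 2.128.0.0/11 (H0) depth=11
  lookup 2.130.191.112: bits 00000010100 walk d0:-→d1:-→d2:-→d3:-→d4:-→d5:-→d6:-→d7:-→d8:-→d9:-→d10:-→d11:H0 -> H0
  lookup 2.128.63.166: bits 00000010100 walk d0:-→d1:-→d2:-→d3:-→d4:-→d5:-→d6:-→d7:-→d8:-→d9:-→d10:-→d11:H0 -> H0
  lookup 2.142.144.122: bits 00000010100 walk d0:-→d1:-→d2:-→d3:-→d4:-→d5:-→d6:-→d7:-→d8:-→d9:-→d10:-→d11:H0 -> H0
  + 10.16.240.0/20 (H3) depth=20
  + 10.16.192.0/18 (H5) depth=18
  + 2.145.48.0/20 (H3) depth=20
  lookup 2.145.52.171: bits 00000010100100010011010 walk d0:-→d1:-→d2:-→d3:-→d4:-→d5:-→d6:-→d7:-→d8:-→d9:-→d10:-→d11:H0→d12:-→d13:-→d14:-→d15:-→d16:-→d17:-→d18:-→d19:-→d20:H3→d21:-→d22:-→d23:- -> H3
  + 2.144.0.0/12 (H5) depth=12
  del 10.16.240.0/20 (clear depth 20)
  + 10.16.255.32/29 (H1) depth=29
  + 10.16.255.0/24 (H4) depth=24
  + 10.16.224.0/19 (H1) depth=19
  lookup 2.145.53.47: bits 00000010100100010011010100101111 walk d0:-→d1:-→d2:-→d3:-→d4:-→d5:-→d6:-→d7:-→d8:-→d9:-→d10:-→d11:H0→d12:H5→d13:-→d14:-→d15:-→d16:-→d17:-→d18:-→d19:-→d20:H3→d21:-→d22:-→d23:-→d24:-→d25:-→d26:-→d27:-→d28:-→d29:-→d30:-→d31:-→d32:H5 -> H5
  lookup 10.16.224.6: bits 0000101000010000111 walk d0:-→d1:-→d2:-→d3:-→d4:-→d5:-→d6:-→d7:-→d8:-→d9:-→d10:-→d11:-→d12:-→d13:-→d14:-→d15:-→d16:-→d17:-→d18:H5→d19:H1 -> H1
  lookup 2.145.53.47: bits 00000010100100010011010100101111 walk d0:-→d1:-→d2:-→d3:-→d4:-→d5:-→d6:-→d7:-→d8:-→d9:-→d10:-→d11:H0→d12:H5→d13:-→d14:-→d15:-→d16:-→d17:-→d18:-→d19:-→d20:H3→d21:-→d22:-→d23:-→d24:-→d25:-→d26:-→d27:-→d28:-→d29:-→d30:-→d31:-→d32:H5 -> H5
  + 2.145.53.0/24 (H5) depth=24
  lookup 2.144.0.3: bits 000000101001000 walk d0:-→d1:-→d2:-→d3:-→d4:-→d5:-→d6:-→d7:-→d8:-→d9:-→d10:-→d11:H0→d12:H5→d13:-→d14:-→d15:- -> H5
  + 0.0.0.0/0 (H1) depth=0
  del 2.145.53.0/24 (clear depth 24)
  lookup 2.149.13.177: bits 0000001010010 walk d0:H1→d1:-→d2:-→d3:-→d4:-→d5:-→d6:-→d7:-→d8:-→d9:-→d10:-→d11:H0→d12:H5→d13:- -> H5
  + 2.145.53.0/25 (H0) depth=25
  del 0.0.0.0/0 (clear depth 0)
  + 10.0.0.0/8 (H1) depth=8
  lookup 10.16.255.32: bits 00001010000100001111111100100 walk d0:-→d1:-→d2:-→d3:-→d4:-→d5:-→d6:-→d7:-→d8:H1→d9:-→d10:-→d11:-→d12:-→d13:-→d14:-→d15:-→d16:-→d17:-→d18:H5→d19:H1→d20:-→d21:-→d22:-→d23:-→d24:H4→d25:-→d26:-→d27:-→d28:-→d29:H1 -> H1
  lookup 2.144.17.152: bits 000000101001000 walk d0:-→d1:-→d2:-→d3:-→d4:-→d5:-→d6:-→d7:-→d8:-→d9:-→d10:-→d11:H0→d12:H5→d13:-→d14:-→d15:- -> H5
  lookup 2.128.244.106: bits 00000010100 walk d0:-→d1:-→d2:-→d3:-→d4:-→d5:-→d6:-→d7:-→d8:-→d9:-→d10:-→d11:H0 -> H0
  + 10.16.0.0/12 (H5) depth=12
  lookup 2.145.53.47: bits 00000010100100010011010100101111 walk d0:-→d1:-→d2:-→d3:-→d4:-→d5:-→d6:-→d7:-→d8:-→d9:-→d10:-→d11:H0→d12:H5→d13:-→d14:-→d15:-→d16:-→d17:-→d18:-→d19:-→d20:H3→d21:-→d22:-→d23:-→d24:-→d25:H0→d26:-→d27:-→d28:-→d29:-→d30:-→d31:-→d32:H5 -> H5
  + 2.145.53.32/28 (H0) depth=28

== LOOKUPS ==
["H0","H0","H0","H3","H5","H1","H5","H5","H5","H1","H5","H0","H5"]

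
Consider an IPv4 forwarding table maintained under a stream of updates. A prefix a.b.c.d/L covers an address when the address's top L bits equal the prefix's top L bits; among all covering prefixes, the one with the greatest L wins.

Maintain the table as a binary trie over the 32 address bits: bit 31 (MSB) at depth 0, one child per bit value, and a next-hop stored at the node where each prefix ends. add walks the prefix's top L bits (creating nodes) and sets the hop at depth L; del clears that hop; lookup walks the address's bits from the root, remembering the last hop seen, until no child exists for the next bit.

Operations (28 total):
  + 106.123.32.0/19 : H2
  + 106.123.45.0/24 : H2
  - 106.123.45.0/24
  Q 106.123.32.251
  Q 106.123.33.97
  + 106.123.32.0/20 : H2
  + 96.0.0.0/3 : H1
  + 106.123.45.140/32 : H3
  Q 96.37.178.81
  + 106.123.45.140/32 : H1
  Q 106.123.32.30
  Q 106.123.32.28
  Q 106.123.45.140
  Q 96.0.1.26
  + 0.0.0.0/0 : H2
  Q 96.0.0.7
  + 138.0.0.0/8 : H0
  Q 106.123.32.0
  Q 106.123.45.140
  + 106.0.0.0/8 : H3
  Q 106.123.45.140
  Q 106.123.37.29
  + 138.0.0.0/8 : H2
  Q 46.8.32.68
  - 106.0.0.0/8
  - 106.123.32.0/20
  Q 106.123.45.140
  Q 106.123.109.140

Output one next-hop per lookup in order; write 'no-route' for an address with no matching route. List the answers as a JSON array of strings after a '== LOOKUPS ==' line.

Process each operation:
  add 106.123.32.0/19 -> H2 at depth 19
  add 106.123.45.0/24 -> H2 at depth 24
  del 106.123.45.0/24 (clear depth 24)
  ? 106.123.32.251  path d0:-→d1:-→d2:-→d3:-→d4:-→d5:-→d6:-→d7:-→d8:-→d9:-→d10:-→d11:-→d12:-→d13:-→d14:-→d15:-→d16:-→d17:-→d18:-→d19:H2→d20:-  best=H2
  ? 106.123.33.97  path d0:-→d1:-→d2:-→d3:-→d4:-→d5:-→d6:-→d7:-→d8:-→d9:-→d10:-→d11:-→d12:-→d13:-→d14:-→d15:-→d16:-→d17:-→d18:-→d19:H2→d20:-  best=H2
  add 106.123.32.0/20 -> H2 at depth 20
  add 96.0.0.0/3 -> H1 at depth 3
  add 106.123.45.140/32 -> H3 at depth 32
  ? 96.37.178.81  path d0:-→d1:-→d2:-→d3:H1→d4:-  best=H1
  add 106.123.45.140/32 -> H1 at depth 32
  ? 106.123.32.30  path d0:-→d1:-→d2:-→d3:H1→d4:-→d5:-→d6:-→d7:-→d8:-→d9:-→d10:-→d11:-→d12:-→d13:-→d14:-→d15:-→d16:-→d17:-→d18:-→d19:H2→d20:H2  best=H2
  ? 106.123.32.28  path d0:-→d1:-→d2:-→d3:H1→d4:-→d5:-→d6:-→d7:-→d8:-→d9:-→d10:-→d11:-→d12:-→d13:-→d14:-→d15:-→d16:-→d17:-→d18:-→d19:H2→d20:H2  best=H2
  ? 106.123.45.140  path d0:-→d1:-→d2:-→d3:H1→d4:-→d5:-→d6:-→d7:-→d8:-→d9:-→d10:-→d11:-→d12:-→d13:-→d14:-→d15:-→d16:-→d17:-→d18:-→d19:H2→d20:H2→d21:-→d22:-→d23:-→d24:-→d25:-→d26:-→d27:-→d28:-→d29:-→d30:-→d31:-→d32:H1  best=H1
  ? 96.0.1.26  path d0:-→d1:-→d2:-→d3:H1→d4:-  best=H1
  add 0.0.0.0/0 -> H2 at depth 0
  ? 96.0.0.7  path d0:H2→d1:-→d2:-→d3:H1→d4:-  best=H1
  add 138.0.0.0/8 -> H0 at depth 8
  ? 106.123.32.0  path d0:H2→d1:-→d2:-→d3:H1→d4:-→d5:-→d6:-→d7:-→d8:-→d9:-→d10:-→d11:-→d12:-→d13:-→d14:-→d15:-→d16:-→d17:-→d18:-→d19:H2→d20:H2  best=H2
  ? 106.123.45.140  path d0:H2→d1:-→d2:-→d3:H1→d4:-→d5:-→d6:-→d7:-→d8:-→d9:-→d10:-→d11:-→d12:-→d13:-→d14:-→d15:-→d16:-→d17:-→d18:-→d19:H2→d20:H2→d21:-→d22:-→d23:-→d24:-→d25:-→d26:-→d27:-→d28:-→d29:-→d30:-→d31:-→d32:H1  best=H1
  add 106.0.0.0/8 -> H3 at depth 8
  ? 106.123.45.140  path d0:H2→d1:-→d2:-→d3:H1→d4:-→d5:-→d6:-→d7:-→d8:H3→d9:-→d10:-→d11:-→d12:-→d13:-→d14:-→d15:-→d16:-→d17:-→d18:-→d19:H2→d20:H2→d21:-→d22:-→d23:-→d24:-→d25:-→d26:-→d27:-→d28:-→d29:-→d30:-→d31:-→d32:H1  best=H1
  ? 106.123.37.29  path d0:H2→d1:-→d2:-→d3:H1→d4:-→d5:-→d6:-→d7:-→d8:H3→d9:-→d10:-→d11:-→d12:-→d13:-→d14:-→d15:-→d16:-→d17:-→d18:-→d19:H2→d20:H2  best=H2
  add 138.0.0.0/8 -> H2 at depth 8
  ? 46.8.32.68  path d0:H2→d1:-  best=H2
  del 106.0.0.0/8 (clear depth 8)
  del 106.123.32.0/20 (clear depth 20)
  ? 106.123.45.140  path d0:H2→d1:-→d2:-→d3:H1→d4:-→d5:-→d6:-→d7:-→d8:-→d9:-→d10:-→d11:-→d12:-→d13:-→d14:-→d15:-→d16:-→d17:-→d18:-→d19:H2→d20:-→d21:-→d22:-→d23:-→d24:-→d25:-→d26:-→d27:-→d28:-→d29:-→d30:-→d31:-→d32:H1  best=H1
  ? 106.123.109.140  path d0:H2→d1:-→d2:-→d3:H1→d4:-→d5:-→d6:-→d7:-→d8:-→d9:-→d10:-→d11:-→d12:-→d13:-→d14:-→d15:-→d16:-→d17:-  best=H1

== LOOKUPS ==
["H2","H2","H1","H2","H2","H1","H1","H1","H2","H1","H1","H2","H2","H1","H1"]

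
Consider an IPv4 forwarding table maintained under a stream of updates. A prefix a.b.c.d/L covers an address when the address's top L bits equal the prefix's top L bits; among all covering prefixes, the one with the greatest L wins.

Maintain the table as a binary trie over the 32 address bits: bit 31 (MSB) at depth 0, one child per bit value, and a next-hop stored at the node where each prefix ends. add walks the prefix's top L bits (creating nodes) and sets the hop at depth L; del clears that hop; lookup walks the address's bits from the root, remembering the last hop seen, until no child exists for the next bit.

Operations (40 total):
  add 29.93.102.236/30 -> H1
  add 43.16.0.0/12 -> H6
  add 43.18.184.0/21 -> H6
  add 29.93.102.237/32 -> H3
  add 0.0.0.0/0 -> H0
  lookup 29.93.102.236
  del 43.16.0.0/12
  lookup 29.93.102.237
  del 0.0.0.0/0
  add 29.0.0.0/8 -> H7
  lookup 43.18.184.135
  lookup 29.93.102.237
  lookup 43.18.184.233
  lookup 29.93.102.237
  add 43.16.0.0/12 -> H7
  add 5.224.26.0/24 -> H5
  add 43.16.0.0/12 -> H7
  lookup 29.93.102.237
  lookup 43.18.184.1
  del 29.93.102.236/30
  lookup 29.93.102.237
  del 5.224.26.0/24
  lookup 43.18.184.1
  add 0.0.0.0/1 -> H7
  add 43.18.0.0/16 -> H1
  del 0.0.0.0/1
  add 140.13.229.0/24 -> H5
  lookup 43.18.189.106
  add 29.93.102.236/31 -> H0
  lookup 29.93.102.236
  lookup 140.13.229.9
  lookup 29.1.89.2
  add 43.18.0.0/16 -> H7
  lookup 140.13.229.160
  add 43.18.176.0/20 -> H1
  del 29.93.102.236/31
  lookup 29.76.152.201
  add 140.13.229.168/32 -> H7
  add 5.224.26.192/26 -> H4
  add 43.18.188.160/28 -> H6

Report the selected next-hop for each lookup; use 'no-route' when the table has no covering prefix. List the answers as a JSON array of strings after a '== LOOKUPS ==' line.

Trace:
  + 29.93.102.236/30 (H1) depth=30
  + 43.16.0.0/12 (H6) depth=12
  + 43.18.184.0/21 (H6) depth=21
  + 29.93.102.237/32 (H3) depth=32
  + 0.0.0.0/0 (H0) depth=0
  Q 29.93.102.236: descend 0001110101011101011001101110110 ; hops seen [H0,H1] ; pick H1
  del 43.16.0.0/12 (clear depth 12)
  Q 29.93.102.237: descend 00011101010111010110011011101101 ; hops seen [H0,H1,H3] ; pick H3
  del 0.0.0.0/0 (clear depth 0)
  + 29.0.0.0/8 (H7) depth=8
  Q 43.18.184.135: descend 001010110001001010111 ; hops seen [H6] ; pick H6
  Q 29.93.102.237: descend 00011101010111010110011011101101 ; hops seen [H7,H1,H3] ; pick H3
  Q 43.18.184.233: descend 001010110001001010111 ; hops seen [H6] ; pick H6
  Q 29.93.102.237: descend 00011101010111010110011011101101 ; hops seen [H7,H1,H3] ; pick H3
  + 43.16.0.0/12 (H7) depth=12
  + 5.224.26.0/24 (H5) depth=24
  + 43.16.0.0/12 (H7) depth=12
  Q 29.93.102.237: descend 00011101010111010110011011101101 ; hops seen [H7,H1,H3] ; pick H3
  Q 43.18.184.1: descend 001010110001001010111 ; hops seen [H7,H6] ; pick H6
  del 29.93.102.236/30 (clear depth 30)
  Q 29.93.102.237: descend 00011101010111010110011011101101 ; hops seen [H7,H3] ; pick H3
  del 5.224.26.0/24 (clear depth 24)
  Q 43.18.184.1: descend 001010110001001010111 ; hops seen [H7,H6] ; pick H6
  + 0.0.0.0/1 (H7) depth=1
  + 43.18.0.0/16 (H1) depth=16
  del 0.0.0.0/1 (clear depth 1)
  + 140.13.229.0/24 (H5) depth=24
  Q 43.18.189.106: descend 001010110001001010111 ; hops seen [H7,H1,H6] ; pick H6
  + 29.93.102.236/31 (H0) depth=31
  Q 29.93.102.236: descend 0001110101011101011001101110110 ; hops seen [H7,H0] ; pick H0
  Q 140.13.229.9: descend 100011000000110111100101 ; hops seen [H5] ; pick H5
  Q 29.1.89.2: descend 000111010 ; hops seen [H7] ; pick H7
  + 43.18.0.0/16 (H7) depth=16
  Q 140.13.229.160: descend 100011000000110111100101 ; hops seen [H5] ; pick H5
  + 43.18.176.0/20 (H1) depth=20
  del 29.93.102.236/31 (clear depth 31)
  Q 29.76.152.201: descend 00011101010 ; hops seen [H7] ; pick H7
  + 140.13.229.168/32 (H7) depth=32
  + 5.224.26.192/26 (H4) depth=26
  + 43.18.188.160/28 (H6) depth=28

== LOOKUPS ==
["H1","H3","H6","H3","H6","H3","H3","H6","H3","H6","H6","H0","H5","H7","H5","H7"]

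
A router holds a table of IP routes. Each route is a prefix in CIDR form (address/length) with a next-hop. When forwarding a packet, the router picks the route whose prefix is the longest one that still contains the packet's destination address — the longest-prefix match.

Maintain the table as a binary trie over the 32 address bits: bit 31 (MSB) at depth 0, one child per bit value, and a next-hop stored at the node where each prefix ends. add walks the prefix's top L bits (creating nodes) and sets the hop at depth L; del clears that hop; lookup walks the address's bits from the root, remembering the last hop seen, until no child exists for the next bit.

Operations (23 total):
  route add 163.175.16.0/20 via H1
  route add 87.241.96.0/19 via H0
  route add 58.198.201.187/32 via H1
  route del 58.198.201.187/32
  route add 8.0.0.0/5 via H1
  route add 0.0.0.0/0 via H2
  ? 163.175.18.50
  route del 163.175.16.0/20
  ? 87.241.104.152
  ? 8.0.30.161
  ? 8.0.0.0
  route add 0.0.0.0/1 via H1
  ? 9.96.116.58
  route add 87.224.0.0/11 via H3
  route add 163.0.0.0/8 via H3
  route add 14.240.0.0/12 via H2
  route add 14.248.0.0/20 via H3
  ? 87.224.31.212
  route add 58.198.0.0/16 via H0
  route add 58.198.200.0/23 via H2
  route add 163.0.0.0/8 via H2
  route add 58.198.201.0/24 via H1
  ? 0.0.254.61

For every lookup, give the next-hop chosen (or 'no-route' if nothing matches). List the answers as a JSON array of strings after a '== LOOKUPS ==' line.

Process each operation:
  add 163.175.16.0/20 -> H1 at depth 20
  add 87.241.96.0/19 -> H0 at depth 19
  add 58.198.201.187/32 -> H1 at depth 32
  - 58.198.201.187/32 clear@32
  add 8.0.0.0/5 -> H1 at depth 5
  add 0.0.0.0/0 -> H2 at depth 0
  Q 163.175.18.50: descend 10100011101011110001 ; hops seen [H2,H1] ; pick H1
  - 163.175.16.0/20 clear@20
  Q 87.241.104.152: descend 0101011111110001011 ; hops seen [H2,H0] ; pick H0
  Q 8.0.30.161: descend 00001 ; hops seen [H2,H1] ; pick H1
  Q 8.0.0.0: descend 00001 ; hops seen [H2,H1] ; pick H1
  add 0.0.0.0/1 -> H1 at depth 1
  Q 9.96.116.58: descend 00001 ; hops seen [H2,H1,H1] ; pick H1
  add 87.224.0.0/11 -> H3 at depth 11
  add 163.0.0.0/8 -> H3 at depth 8
  add 14.240.0.0/12 -> H2 at depth 12
  add 14.248.0.0/20 -> H3 at depth 20
  Q 87.224.31.212: descend 01010111111 ; hops seen [H2,H1,H3] ; pick H3
  add 58.198.0.0/16 -> H0 at depth 16
  add 58.198.200.0/23 -> H2 at depth 23
  add 163.0.0.0/8 -> H2 at depth 8
  add 58.198.201.0/24 -> H1 at depth 24
  Q 0.0.254.61: descend 0000 ; hops seen [H2,H1] ; pick H1

== LOOKUPS ==
["H1","H0","H1","H1","H1","H3","H1"]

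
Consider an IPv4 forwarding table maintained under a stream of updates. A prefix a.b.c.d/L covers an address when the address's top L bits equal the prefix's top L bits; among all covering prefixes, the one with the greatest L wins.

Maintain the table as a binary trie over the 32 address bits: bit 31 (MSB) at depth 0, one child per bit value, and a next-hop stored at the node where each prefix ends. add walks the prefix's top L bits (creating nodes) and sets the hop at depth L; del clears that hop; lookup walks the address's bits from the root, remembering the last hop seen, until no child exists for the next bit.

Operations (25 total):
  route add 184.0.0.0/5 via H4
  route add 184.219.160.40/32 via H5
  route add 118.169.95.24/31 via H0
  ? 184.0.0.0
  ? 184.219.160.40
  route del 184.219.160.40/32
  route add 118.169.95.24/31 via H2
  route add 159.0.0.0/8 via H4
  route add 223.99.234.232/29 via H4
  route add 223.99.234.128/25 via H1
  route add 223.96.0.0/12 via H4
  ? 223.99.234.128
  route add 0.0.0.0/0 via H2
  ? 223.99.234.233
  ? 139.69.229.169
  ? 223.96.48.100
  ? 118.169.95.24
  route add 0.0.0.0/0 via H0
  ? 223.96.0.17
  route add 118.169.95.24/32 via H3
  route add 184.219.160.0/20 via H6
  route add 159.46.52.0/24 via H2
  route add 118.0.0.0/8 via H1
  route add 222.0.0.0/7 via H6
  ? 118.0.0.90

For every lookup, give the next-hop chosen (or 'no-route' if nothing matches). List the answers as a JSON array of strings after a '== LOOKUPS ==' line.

Apply in order:
  add 184.0.0.0/5 -> H4 at depth 5
  add 184.219.160.40/32 -> H5 at depth 32
  add 118.169.95.24/31 -> H0 at depth 31
  Q 184.0.0.0: descend 10111000 ; hops seen [H4] ; pick H4
  Q 184.219.160.40: descend 10111000110110111010000000101000 ; hops seen [H4,H5] ; pick H5
  del 184.219.160.40/32 (clear depth 32)
  add 118.169.95.24/31 -> H2 at depth 31
  add 159.0.0.0/8 -> H4 at depth 8
  add 223.99.234.232/29 -> H4 at depth 29
  add 223.99.234.128/25 -> H1 at depth 25
  add 223.96.0.0/12 -> H4 at depth 12
  Q 223.99.234.128: descend 1101111101100011111010101 ; hops seen [H4,H1] ; pick H1
  add 0.0.0.0/0 -> H2 at depth 0
  Q 223.99.234.233: descend 11011111011000111110101011101 ; hops seen [H2,H4,H1,H4] ; pick H4
  Q 139.69.229.169: descend 100 ; hops seen [H2] ; pick H2
  Q 223.96.48.100: descend 11011111011000 ; hops seen [H2,H4] ; pick H4
  Q 118.169.95.24: descend 0111011010101001010111110001100 ; hops seen [H2,H2] ; pick H2
  add 0.0.0.0/0 -> H0 at depth 0
  Q 223.96.0.17: descend 11011111011000 ; hops seen [H0,H4] ; pick H4
  add 118.169.95.24/32 -> H3 at depth 32
  add 184.219.160.0/20 -> H6 at depth 20
  add 159.46.52.0/24 -> H2 at depth 24
  add 118.0.0.0/8 -> H1 at depth 8
  add 222.0.0.0/7 -> H6 at depth 7
  Q 118.0.0.90: descend 01110110 ; hops seen [H0,H1] ; pick H1

== LOOKUPS ==
["H4","H5","H1","H4","H2","H4","H2","H4","H1"]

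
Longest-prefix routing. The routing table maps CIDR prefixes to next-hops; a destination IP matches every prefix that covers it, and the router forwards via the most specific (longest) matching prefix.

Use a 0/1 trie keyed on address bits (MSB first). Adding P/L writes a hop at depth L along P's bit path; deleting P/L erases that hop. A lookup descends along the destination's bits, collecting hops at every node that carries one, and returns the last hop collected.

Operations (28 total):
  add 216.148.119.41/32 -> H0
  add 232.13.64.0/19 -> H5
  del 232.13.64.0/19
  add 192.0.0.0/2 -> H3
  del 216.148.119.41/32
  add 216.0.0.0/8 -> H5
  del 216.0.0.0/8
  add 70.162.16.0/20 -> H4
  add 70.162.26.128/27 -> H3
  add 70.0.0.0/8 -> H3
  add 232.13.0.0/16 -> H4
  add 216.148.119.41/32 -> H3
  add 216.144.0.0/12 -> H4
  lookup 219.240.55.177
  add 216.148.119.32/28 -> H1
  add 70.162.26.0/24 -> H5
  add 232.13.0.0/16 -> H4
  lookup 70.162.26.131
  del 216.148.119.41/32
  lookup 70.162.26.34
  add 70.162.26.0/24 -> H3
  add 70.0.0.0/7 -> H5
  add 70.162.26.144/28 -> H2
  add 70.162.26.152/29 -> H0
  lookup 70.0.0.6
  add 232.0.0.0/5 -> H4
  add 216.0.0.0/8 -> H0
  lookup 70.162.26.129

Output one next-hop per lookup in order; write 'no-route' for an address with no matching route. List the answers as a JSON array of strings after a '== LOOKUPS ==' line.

Apply in order:
  add 216.148.119.41/32 -> H0 at depth 32
  add 232.13.64.0/19 -> H5 at depth 19
  del 232.13.64.0/19 (clear depth 19)
  add 192.0.0.0/2 -> H3 at depth 2
  del 216.148.119.41/32 (clear depth 32)
  add 216.0.0.0/8 -> H5 at depth 8
  del 216.0.0.0/8 (clear depth 8)
  add 70.162.16.0/20 -> H4 at depth 20
  add 70.162.26.128/27 -> H3 at depth 27
  add 70.0.0.0/8 -> H3 at depth 8
  add 232.13.0.0/16 -> H4 at depth 16
  add 216.148.119.41/32 -> H3 at depth 32
  add 216.144.0.0/12 -> H4 at depth 12
  lookup 219.240.55.177: bits 110110 walk d0:-→d1:-→d2:H3→d3:-→d4:-→d5:-→d6:- -> H3
  add 216.148.119.32/28 -> H1 at depth 28
  add 70.162.26.0/24 -> H5 at depth 24
  add 232.13.0.0/16 -> H4 at depth 16
  lookup 70.162.26.131: bits 010001101010001000011010100 walk d0:-→d1:-→d2:-→d3:-→d4:-→d5:-→d6:-→d7:-→d8:H3→d9:-→d10:-→d11:-→d12:-→d13:-→d14:-→d15:-→d16:-→d17:-→d18:-→d19:-→d20:H4→d21:-→d22:-→d23:-→d24:H5→d25:-→d26:-→d27:H3 -> H3
  del 216.148.119.41/32 (clear depth 32)
  lookup 70.162.26.34: bits 010001101010001000011010 walk d0:-→d1:-→d2:-→d3:-→d4:-→d5:-→d6:-→d7:-→d8:H3→d9:-→d10:-→d11:-→d12:-→d13:-→d14:-→d15:-→d16:-→d17:-→d18:-→d19:-→d20:H4→d21:-→d22:-→d23:-→d24:H5 -> H5
  add 70.162.26.0/24 -> H3 at depth 24
  add 70.0.0.0/7 -> H5 at depth 7
  add 70.162.26.144/28 -> H2 at depth 28
  add 70.162.26.152/29 -> H0 at depth 29
  lookup 70.0.0.6: bits 01000110 walk d0:-→d1:-→d2:-→d3:-→d4:-→d5:-→d6:-→d7:H5→d8:H3 -> H3
  add 232.0.0.0/5 -> H4 at depth 5
  add 216.0.0.0/8 -> H0 at depth 8
  lookup 70.162.26.129: bits 010001101010001000011010100 walk d0:-→d1:-→d2:-→d3:-→d4:-→d5:-→d6:-→d7:H5→d8:H3→d9:-→d10:-→d11:-→d12:-→d13:-→d14:-→d15:-→d16:-→d17:-→d18:-→d19:-→d20:H4→d21:-→d22:-→d23:-→d24:H3→d25:-→d26:-→d27:H3 -> H3

== LOOKUPS ==
["H3","H3","H5","H3","H3"]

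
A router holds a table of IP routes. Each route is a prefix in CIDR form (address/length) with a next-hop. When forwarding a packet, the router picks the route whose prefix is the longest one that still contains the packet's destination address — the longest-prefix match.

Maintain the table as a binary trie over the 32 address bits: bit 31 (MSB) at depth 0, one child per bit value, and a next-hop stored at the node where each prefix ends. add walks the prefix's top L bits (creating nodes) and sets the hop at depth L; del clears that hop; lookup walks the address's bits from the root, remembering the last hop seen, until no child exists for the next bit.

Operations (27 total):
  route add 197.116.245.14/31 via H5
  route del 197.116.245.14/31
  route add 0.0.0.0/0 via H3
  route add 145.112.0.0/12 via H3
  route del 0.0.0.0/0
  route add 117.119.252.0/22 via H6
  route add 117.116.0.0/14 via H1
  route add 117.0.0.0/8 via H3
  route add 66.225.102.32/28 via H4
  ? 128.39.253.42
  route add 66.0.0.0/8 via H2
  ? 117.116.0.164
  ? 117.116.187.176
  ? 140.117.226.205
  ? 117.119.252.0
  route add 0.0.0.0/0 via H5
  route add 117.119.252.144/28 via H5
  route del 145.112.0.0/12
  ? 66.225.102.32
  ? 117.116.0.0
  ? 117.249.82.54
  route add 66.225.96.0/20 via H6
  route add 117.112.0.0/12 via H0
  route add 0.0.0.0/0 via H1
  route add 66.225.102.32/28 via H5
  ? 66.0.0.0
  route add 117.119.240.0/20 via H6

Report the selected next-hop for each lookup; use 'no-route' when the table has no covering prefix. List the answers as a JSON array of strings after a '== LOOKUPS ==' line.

Process each operation:
  + 197.116.245.14/31 (H5) depth=31
  - 197.116.245.14/31 clear@31
  + 0.0.0.0/0 (H3) depth=0
  + 145.112.0.0/12 (H3) depth=12
  - 0.0.0.0/0 clear@0
  + 117.119.252.0/22 (H6) depth=22
  + 117.116.0.0/14 (H1) depth=14
  + 117.0.0.0/8 (H3) depth=8
  + 66.225.102.32/28 (H4) depth=28
  ? 128.39.253.42  path d0:-→d1:-→d2:-→d3:-  best=no-route
  + 66.0.0.0/8 (H2) depth=8
  ? 117.116.0.164  path d0:-→d1:-→d2:-→d3:-→d4:-→d5:-→d6:-→d7:-→d8:H3→d9:-→d10:-→d11:-→d12:-→d13:-→d14:H1  best=H1
  ? 117.116.187.176  path d0:-→d1:-→d2:-→d3:-→d4:-→d5:-→d6:-→d7:-→d8:H3→d9:-→d10:-→d11:-→d12:-→d13:-→d14:H1  best=H1
  ? 140.117.226.205  path d0:-→d1:-→d2:-→d3:-  best=no-route
  ? 117.119.252.0  path d0:-→d1:-→d2:-→d3:-→d4:-→d5:-→d6:-→d7:-→d8:H3→d9:-→d10:-→d11:-→d12:-→d13:-→d14:H1→d15:-→d16:-→d17:-→d18:-→d19:-→d20:-→d21:-→d22:H6  best=H6
  + 0.0.0.0/0 (H5) depth=0
  + 117.119.252.144/28 (H5) depth=28
  - 145.112.0.0/12 clear@12
  ? 66.225.102.32  path d0:H5→d1:-→d2:-→d3:-→d4:-→d5:-→d6:-→d7:-→d8:H2→d9:-→d10:-→d11:-→d12:-→d13:-→d14:-→d15:-→d16:-→d17:-→d18:-→d19:-→d20:-→d21:-→d22:-→d23:-→d24:-→d25:-→d26:-→d27:-→d28:H4  best=H4
  ? 117.116.0.0  path d0:H5→d1:-→d2:-→d3:-→d4:-→d5:-→d6:-→d7:-→d8:H3→d9:-→d10:-→d11:-→d12:-→d13:-→d14:H1  best=H1
  ? 117.249.82.54  path d0:H5→d1:-→d2:-→d3:-→d4:-→d5:-→d6:-→d7:-→d8:H3  best=H3
  + 66.225.96.0/20 (H6) depth=20
  + 117.112.0.0/12 (H0) depth=12
  + 0.0.0.0/0 (H1) depth=0
  + 66.225.102.32/28 (H5) depth=28
  ? 66.0.0.0  path d0:H1→d1:-→d2:-→d3:-→d4:-→d5:-→d6:-→d7:-→d8:H2  best=H2
  + 117.119.240.0/20 (H6) depth=20

== LOOKUPS ==
["no-route","H1","H1","no-route","H6","H4","H1","H3","H2"]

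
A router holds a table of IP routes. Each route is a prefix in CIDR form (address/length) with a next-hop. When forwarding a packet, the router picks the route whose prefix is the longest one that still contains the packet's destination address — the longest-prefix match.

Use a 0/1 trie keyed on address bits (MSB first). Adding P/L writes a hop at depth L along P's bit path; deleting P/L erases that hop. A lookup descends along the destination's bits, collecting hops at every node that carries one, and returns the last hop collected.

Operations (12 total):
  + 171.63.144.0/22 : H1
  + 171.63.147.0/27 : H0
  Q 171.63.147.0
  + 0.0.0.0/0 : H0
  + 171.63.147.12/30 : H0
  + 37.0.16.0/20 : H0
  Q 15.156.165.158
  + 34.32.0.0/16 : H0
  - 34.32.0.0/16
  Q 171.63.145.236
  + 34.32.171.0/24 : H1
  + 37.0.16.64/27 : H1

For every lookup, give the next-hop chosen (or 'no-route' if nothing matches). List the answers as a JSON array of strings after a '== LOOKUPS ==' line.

Apply in order:
  add 171.63.144.0/22 -> H1 at depth 22
  add 171.63.147.0/27 -> H0 at depth 27
  ? 171.63.147.0  path d0:-→d1:-→d2:-→d3:-→d4:-→d5:-→d6:-→d7:-→d8:-→d9:-→d10:-→d11:-→d12:-→d13:-→d14:-→d15:-→d16:-→d17:-→d18:-→d19:-→d20:-→d21:-→d22:H1→d23:-→d24:-→d25:-→d26:-→d27:H0  best=H0
  add 0.0.0.0/0 -> H0 at depth 0
  add 171.63.147.12/30 -> H0 at depth 30
  add 37.0.16.0/20 -> H0 at depth 20
  ? 15.156.165.158  path d0:H0→d1:-→d2:-  best=H0
  add 34.32.0.0/16 -> H0 at depth 16
  - 34.32.0.0/16 clear@16
  ? 171.63.145.236  path d0:H0→d1:-→d2:-→d3:-→d4:-→d5:-→d6:-→d7:-→d8:-→d9:-→d10:-→d11:-→d12:-→d13:-→d14:-→d15:-→d16:-→d17:-→d18:-→d19:-→d20:-→d21:-→d22:H1  best=H1
  add 34.32.171.0/24 -> H1 at depth 24
  add 37.0.16.64/27 -> H1 at depth 27

== LOOKUPS ==
["H0","H0","H1"]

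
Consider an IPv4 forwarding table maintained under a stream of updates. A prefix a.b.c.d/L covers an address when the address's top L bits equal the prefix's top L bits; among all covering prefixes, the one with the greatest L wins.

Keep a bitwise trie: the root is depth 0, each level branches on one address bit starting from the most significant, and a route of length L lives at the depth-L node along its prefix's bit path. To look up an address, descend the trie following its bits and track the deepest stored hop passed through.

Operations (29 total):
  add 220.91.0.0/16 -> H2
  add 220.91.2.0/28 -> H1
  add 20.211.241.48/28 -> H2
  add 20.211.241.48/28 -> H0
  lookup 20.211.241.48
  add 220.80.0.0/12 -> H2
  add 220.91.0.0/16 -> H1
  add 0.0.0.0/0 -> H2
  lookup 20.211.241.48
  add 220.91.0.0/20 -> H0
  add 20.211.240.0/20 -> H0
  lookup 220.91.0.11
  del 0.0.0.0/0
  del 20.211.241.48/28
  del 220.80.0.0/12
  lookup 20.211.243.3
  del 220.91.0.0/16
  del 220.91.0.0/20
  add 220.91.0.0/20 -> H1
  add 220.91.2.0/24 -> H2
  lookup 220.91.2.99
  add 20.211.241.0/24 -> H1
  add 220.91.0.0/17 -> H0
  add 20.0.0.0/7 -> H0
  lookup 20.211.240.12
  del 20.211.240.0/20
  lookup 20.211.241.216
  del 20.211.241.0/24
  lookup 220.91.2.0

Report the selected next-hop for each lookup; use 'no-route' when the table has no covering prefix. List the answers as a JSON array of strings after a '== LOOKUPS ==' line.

Trace:
  + 220.91.0.0/16 (H2) depth=16
  + 220.91.2.0/28 (H1) depth=28
  + 20.211.241.48/28 (H2) depth=28
  + 20.211.241.48/28 (H0) depth=28
  ? 20.211.241.48  path d0:-→d1:-→d2:-→d3:-→d4:-→d5:-→d6:-→d7:-→d8:-→d9:-→d10:-→d11:-→d12:-→d13:-→d14:-→d15:-→d16:-→d17:-→d18:-→d19:-→d20:-→d21:-→d22:-→d23:-→d24:-→d25:-→d26:-→d27:-→d28:H0  best=H0
  + 220.80.0.0/12 (H2) depth=12
  + 220.91.0.0/16 (H1) depth=16
  + 0.0.0.0/0 (H2) depth=0
  ? 20.211.241.48  path d0:H2→d1:-→d2:-→d3:-→d4:-→d5:-→d6:-→d7:-→d8:-→d9:-→d10:-→d11:-→d12:-→d13:-→d14:-→d15:-→d16:-→d17:-→d18:-→d19:-→d20:-→d21:-→d22:-→d23:-→d24:-→d25:-→d26:-→d27:-→d28:H0  best=H0
  + 220.91.0.0/20 (H0) depth=20
  + 20.211.240.0/20 (H0) depth=20
  ? 220.91.0.11  path d0:H2→d1:-→d2:-→d3:-→d4:-→d5:-→d6:-→d7:-→d8:-→d9:-→d10:-→d11:-→d12:H2→d13:-→d14:-→d15:-→d16:H1→d17:-→d18:-→d19:-→d20:H0→d21:-→d22:-  best=H0
  del 0.0.0.0/0 (clear depth 0)
  del 20.211.241.48/28 (clear depth 28)
  del 220.80.0.0/12 (clear depth 12)
  ? 20.211.243.3  path d0:-→d1:-→d2:-→d3:-→d4:-→d5:-→d6:-→d7:-→d8:-→d9:-→d10:-→d11:-→d12:-→d13:-→d14:-→d15:-→d16:-→d17:-→d18:-→d19:-→d20:H0→d21:-→d22:-  best=H0
  del 220.91.0.0/16 (clear depth 16)
  del 220.91.0.0/20 (clear depth 20)
  + 220.91.0.0/20 (H1) depth=20
  + 220.91.2.0/24 (H2) depth=24
  ? 220.91.2.99  path d0:-→d1:-→d2:-→d3:-→d4:-→d5:-→d6:-→d7:-→d8:-→d9:-→d10:-→d11:-→d12:-→d13:-→d14:-→d15:-→d16:-→d17:-→d18:-→d19:-→d20:H1→d21:-→d22:-→d23:-→d24:H2→d25:-  best=H2
  + 20.211.241.0/24 (H1) depth=24
  + 220.91.0.0/17 (H0) depth=17
  + 20.0.0.0/7 (H0) depth=7
  ? 20.211.240.12  path d0:-→d1:-→d2:-→d3:-→d4:-→d5:-→d6:-→d7:H0→d8:-→d9:-→d10:-→d11:-→d12:-→d13:-→d14:-→d15:-→d16:-→d17:-→d18:-→d19:-→d20:H0→d21:-→d22:-→d23:-  best=H0
  del 20.211.240.0/20 (clear depth 20)
  ? 20.211.241.216  path d0:-→d1:-→d2:-→d3:-→d4:-→d5:-→d6:-→d7:H0→d8:-→d9:-→d10:-→d11:-→d12:-→d13:-→d14:-→d15:-→d16:-→d17:-→d18:-→d19:-→d20:-→d21:-→d22:-→d23:-→d24:H1  best=H1
  del 20.211.241.0/24 (clear depth 24)
  ? 220.91.2.0  path d0:-→d1:-→d2:-→d3:-→d4:-→d5:-→d6:-→d7:-→d8:-→d9:-→d10:-→d11:-→d12:-→d13:-→d14:-→d15:-→d16:-→d17:H0→d18:-→d19:-→d20:H1→d21:-→d22:-→d23:-→d24:H2→d25:-→d26:-→d27:-→d28:H1  best=H1

== LOOKUPS ==
["H0","H0","H0","H0","H2","H0","H1","H1"]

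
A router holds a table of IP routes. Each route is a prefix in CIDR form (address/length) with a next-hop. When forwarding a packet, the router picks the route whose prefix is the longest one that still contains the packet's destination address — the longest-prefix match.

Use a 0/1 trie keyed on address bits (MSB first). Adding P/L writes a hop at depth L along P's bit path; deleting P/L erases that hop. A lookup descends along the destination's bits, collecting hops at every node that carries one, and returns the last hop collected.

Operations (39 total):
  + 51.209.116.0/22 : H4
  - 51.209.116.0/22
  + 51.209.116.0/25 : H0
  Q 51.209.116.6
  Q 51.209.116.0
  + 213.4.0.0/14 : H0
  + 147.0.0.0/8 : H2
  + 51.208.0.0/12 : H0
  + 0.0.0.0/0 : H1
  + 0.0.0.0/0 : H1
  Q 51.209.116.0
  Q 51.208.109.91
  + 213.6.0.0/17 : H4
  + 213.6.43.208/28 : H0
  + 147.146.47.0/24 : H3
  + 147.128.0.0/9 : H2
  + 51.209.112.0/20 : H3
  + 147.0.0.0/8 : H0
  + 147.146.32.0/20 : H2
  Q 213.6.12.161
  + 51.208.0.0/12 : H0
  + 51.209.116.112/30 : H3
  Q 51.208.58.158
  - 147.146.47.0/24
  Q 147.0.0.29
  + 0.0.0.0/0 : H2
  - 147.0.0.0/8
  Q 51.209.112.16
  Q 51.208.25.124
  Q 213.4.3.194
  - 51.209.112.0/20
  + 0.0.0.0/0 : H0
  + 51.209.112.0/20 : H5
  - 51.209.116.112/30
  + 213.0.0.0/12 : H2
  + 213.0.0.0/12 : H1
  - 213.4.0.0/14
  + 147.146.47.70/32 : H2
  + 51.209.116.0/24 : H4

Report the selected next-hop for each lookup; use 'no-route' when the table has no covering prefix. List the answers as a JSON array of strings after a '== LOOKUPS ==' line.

Apply in order:
  + 51.209.116.0/22 (H4) depth=22
  del 51.209.116.0/22 (clear depth 22)
  + 51.209.116.0/25 (H0) depth=25
  Q 51.209.116.6: descend 0011001111010001011101000 ; hops seen [H0] ; pick H0
  Q 51.209.116.0: descend 0011001111010001011101000 ; hops seen [H0] ; pick H0
  + 213.4.0.0/14 (H0) depth=14
  + 147.0.0.0/8 (H2) depth=8
  + 51.208.0.0/12 (H0) depth=12
  + 0.0.0.0/0 (H1) depth=0
  + 0.0.0.0/0 (H1) depth=0
  Q 51.209.116.0: descend 0011001111010001011101000 ; hops seen [H1,H0,H0] ; pick H0
  Q 51.208.109.91: descend 001100111101000 ; hops seen [H1,H0] ; pick H0
  + 213.6.0.0/17 (H4) depth=17
  + 213.6.43.208/28 (H0) depth=28
  + 147.146.47.0/24 (H3) depth=24
  + 147.128.0.0/9 (H2) depth=9
  + 51.209.112.0/20 (H3) depth=20
  + 147.0.0.0/8 (H0) depth=8
  + 147.146.32.0/20 (H2) depth=20
  Q 213.6.12.161: descend 110101010000011000 ; hops seen [H1,H0,H4] ; pick H4
  + 51.208.0.0/12 (H0) depth=12
  + 51.209.116.112/30 (H3) depth=30
  Q 51.208.58.158: descend 001100111101000 ; hops seen [H1,H0] ; pick H0
  del 147.146.47.0/24 (clear depth 24)
  Q 147.0.0.29: descend 10010011 ; hops seen [H1,H0] ; pick H0
  + 0.0.0.0/0 (H2) depth=0
  del 147.0.0.0/8 (clear depth 8)
  Q 51.209.112.16: descend 001100111101000101110 ; hops seen [H2,H0,H3] ; pick H3
  Q 51.208.25.124: descend 001100111101000 ; hops seen [H2,H0] ; pick H0
  Q 213.4.3.194: descend 11010101000001 ; hops seen [H2,H0] ; pick H0
  del 51.209.112.0/20 (clear depth 20)
  + 0.0.0.0/0 (H0) depth=0
  + 51.209.112.0/20 (H5) depth=20
  del 51.209.116.112/30 (clear depth 30)
  + 213.0.0.0/12 (H2) depth=12
  + 213.0.0.0/12 (H1) depth=12
  del 213.4.0.0/14 (clear depth 14)
  + 147.146.47.70/32 (H2) depth=32
  + 51.209.116.0/24 (H4) depth=24

== LOOKUPS ==
["H0","H0","H0","H0","H4","H0","H0","H3","H0","H0"]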